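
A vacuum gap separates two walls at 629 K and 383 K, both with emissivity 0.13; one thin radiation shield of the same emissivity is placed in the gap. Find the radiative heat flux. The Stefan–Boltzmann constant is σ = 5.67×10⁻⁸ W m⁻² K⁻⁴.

q ≈ 266 W/m²

Each of the 2 gaps contributes resistance (2/ε − 1) = 2/0.13 − 1 = 14.38; total = 28.77.
q = σ(T₁⁴ − T₂⁴) / 28.77 = 5.67×10⁻⁸ × 1.35×10^11 / 28.77 = 266 W/m².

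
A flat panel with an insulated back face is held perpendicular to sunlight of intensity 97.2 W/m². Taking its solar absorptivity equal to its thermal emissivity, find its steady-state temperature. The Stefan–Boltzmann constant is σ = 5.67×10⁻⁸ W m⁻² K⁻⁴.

T ≈ 203 K

Absorbed flux αS = emitted flux εσT⁴ (one radiating face); with α = ε, T = (S/σ)^(1/4).
T = (97.2 / 5.67×10⁻⁸)^(1/4) = (1.71×10^9)^(1/4).
T = 203 K.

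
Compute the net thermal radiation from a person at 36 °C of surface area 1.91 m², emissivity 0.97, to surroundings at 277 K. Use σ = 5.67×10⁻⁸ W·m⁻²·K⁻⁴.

Convert: 36 °C = 309 K.
Q = εσA(T⁴ − T_s⁴). T⁴ − T_s⁴ = (309)⁴ − (277)⁴ = 9.12×10^9 − 5.89×10^9 = 3.23×10^9 K⁴.
Q = 0.97 × 5.67×10⁻⁸ × 1.91 × 3.23×10^9 = 339 W.

Q ≈ 339 W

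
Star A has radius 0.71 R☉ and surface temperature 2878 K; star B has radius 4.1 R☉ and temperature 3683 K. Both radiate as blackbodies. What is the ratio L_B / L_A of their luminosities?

L_B/L_A ≈ 89.4

L = 4πR²σT⁴ ∝ R²T⁴, so L_B/L_A = (4.1/0.71)² × (3683/2878)⁴ = 33.3 × 2.68 = 89.4.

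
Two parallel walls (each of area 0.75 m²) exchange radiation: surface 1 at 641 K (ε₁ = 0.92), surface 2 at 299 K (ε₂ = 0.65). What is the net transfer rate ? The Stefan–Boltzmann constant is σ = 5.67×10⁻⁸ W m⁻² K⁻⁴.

For two large parallel gray plates, q = σ(T₁⁴ − T₂⁴) / (1/ε₁ + 1/ε₂ − 1).
1/ε₁ + 1/ε₂ − 1 = 1/0.92 + 1/0.65 − 1 = 1.625.
T₁⁴ − T₂⁴ = 1.69×10^11 − 7.99×10^9 = 1.61×10^11 K⁴.
q = 5.67×10⁻⁸ × 1.61×10^11 / 1.625 = 5610 W/m².
Q = q·A = 5610 × 0.75 = 4210 W.

Q ≈ 4210 W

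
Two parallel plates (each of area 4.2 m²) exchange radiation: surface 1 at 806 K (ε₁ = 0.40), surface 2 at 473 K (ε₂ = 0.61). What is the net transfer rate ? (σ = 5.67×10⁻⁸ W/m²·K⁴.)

Q ≈ 28200 W

For two large parallel gray plates, q = σ(T₁⁴ − T₂⁴) / (1/ε₁ + 1/ε₂ − 1).
1/ε₁ + 1/ε₂ − 1 = 1/0.40 + 1/0.61 − 1 = 3.139.
T₁⁴ − T₂⁴ = 4.22×10^11 − 5.01×10^10 = 3.72×10^11 K⁴.
q = 5.67×10⁻⁸ × 3.72×10^11 / 3.139 = 6720 W/m².
Q = q·A = 6720 × 4.2 = 28200 W.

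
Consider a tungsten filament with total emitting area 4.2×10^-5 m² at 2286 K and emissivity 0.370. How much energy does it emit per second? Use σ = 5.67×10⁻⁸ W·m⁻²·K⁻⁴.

P ≈ 24.1 W

Stefan–Boltzmann: P = εσAT⁴ = 0.370 × 5.67×10⁻⁸ × 4.20×10^-5 × (2286)⁴ = 0.370 × 5.67×10⁻⁸ × 4.20×10^-5 × 2.73×10^13.
P = 24.1 W.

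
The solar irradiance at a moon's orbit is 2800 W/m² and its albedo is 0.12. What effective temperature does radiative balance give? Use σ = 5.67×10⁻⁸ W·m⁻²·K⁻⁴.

T ≈ 323 K

Power absorbed = (1−a)S·πR²; power emitted = 4πR²σT⁴. Equating and cancelling πR²:
T = ((1−a)S / 4σ)^(1/4) = (2460 / (4 × 5.67×10⁻⁸))^(1/4) = (1.09×10^10)^(1/4).
T = 323 K.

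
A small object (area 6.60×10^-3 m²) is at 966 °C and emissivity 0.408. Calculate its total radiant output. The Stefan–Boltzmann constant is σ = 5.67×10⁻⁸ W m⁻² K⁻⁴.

P ≈ 360 W

966 °C = 1239 K.
Stefan–Boltzmann: P = εσAT⁴ = 0.408 × 5.67×10⁻⁸ × 6.60×10^-3 × (1239)⁴ = 0.408 × 5.67×10⁻⁸ × 6.60×10^-3 × 2.36×10^12.
P = 360 W.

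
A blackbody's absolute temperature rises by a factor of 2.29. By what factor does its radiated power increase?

factor ≈ 27.5

P ∝ T⁴, so the power scales as (2.29)⁴ = 27.5.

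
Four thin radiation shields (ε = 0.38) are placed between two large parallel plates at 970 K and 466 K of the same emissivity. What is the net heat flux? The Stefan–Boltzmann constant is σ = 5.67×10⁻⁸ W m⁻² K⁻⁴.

q ≈ 2230 W/m²

Each of the 5 gaps contributes resistance (2/ε − 1) = 2/0.38 − 1 = 4.263; total = 21.32.
q = σ(T₁⁴ − T₂⁴) / 21.32 = 5.67×10⁻⁸ × 8.38×10^11 / 21.32 = 2230 W/m².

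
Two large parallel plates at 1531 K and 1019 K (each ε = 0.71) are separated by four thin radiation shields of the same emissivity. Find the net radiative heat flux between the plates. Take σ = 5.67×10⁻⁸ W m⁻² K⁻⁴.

Each of the 5 gaps contributes resistance (2/ε − 1) = 2/0.71 − 1 = 1.817; total = 9.085.
q = σ(T₁⁴ − T₂⁴) / 9.085 = 5.67×10⁻⁸ × 4.42×10^12 / 9.085 = 27600 W/m².

q ≈ 27600 W/m²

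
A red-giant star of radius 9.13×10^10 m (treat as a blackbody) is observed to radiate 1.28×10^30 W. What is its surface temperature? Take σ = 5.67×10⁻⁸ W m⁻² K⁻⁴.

A = 4πr² = 4π × (9.13×10^10)² = 1.05×10^23 m².
From P = σAT⁴, T = (P / σA)^(1/4) = (1.28×10^30 / (5.67×10⁻⁸ × 1.05×10^23))^(1/4).
T = (2.16×10^14)^(1/4) = 3830 K.

T ≈ 3830 K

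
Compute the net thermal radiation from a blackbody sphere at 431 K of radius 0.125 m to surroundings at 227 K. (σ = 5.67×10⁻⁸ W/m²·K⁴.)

A = 4πr² = 4π × (0.125)² = 0.196 m².
Q = σA(T⁴ − T_s⁴). T⁴ − T_s⁴ = (431)⁴ − (227)⁴ = 3.45×10^10 − 2.66×10^9 = 3.19×10^10 K⁴.
Q = 5.67×10⁻⁸ × 0.196 × 3.19×10^10 = 355 W.

Q ≈ 355 W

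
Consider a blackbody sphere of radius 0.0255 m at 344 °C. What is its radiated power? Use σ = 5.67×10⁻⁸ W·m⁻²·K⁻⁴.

P ≈ 67.1 W

A = 4πr² = 4π × (0.0255)² = 8.17×10^-3 m².
344 °C = 617 K.
P = σAT⁴ = 5.67×10⁻⁸ × 8.17×10^-3 × (617)⁴ = 5.67×10⁻⁸ × 8.17×10^-3 × 1.45×10^11.
P = 67.1 W.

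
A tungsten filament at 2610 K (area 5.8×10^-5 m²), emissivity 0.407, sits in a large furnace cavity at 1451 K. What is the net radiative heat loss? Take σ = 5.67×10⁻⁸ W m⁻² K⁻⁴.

Q = εσA(T⁴ − T_s⁴). T⁴ − T_s⁴ = (2610)⁴ − (1451)⁴ = 4.64×10^13 − 4.43×10^12 = 4.20×10^13 K⁴.
Q = 0.407 × 5.67×10⁻⁸ × 5.80×10^-5 × 4.20×10^13 = 56.2 W.

Q ≈ 56.2 W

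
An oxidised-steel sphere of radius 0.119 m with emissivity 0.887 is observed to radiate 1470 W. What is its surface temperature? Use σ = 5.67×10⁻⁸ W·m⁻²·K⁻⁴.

T ≈ 637 K

A = 4πr² = 4π × (0.119)² = 0.178 m².
From P = εσAT⁴, T = (P / εσA)^(1/4) = (1470 / (0.887 × 5.67×10⁻⁸ × 0.178))^(1/4).
T = (1.64×10^11)^(1/4) = 637 K.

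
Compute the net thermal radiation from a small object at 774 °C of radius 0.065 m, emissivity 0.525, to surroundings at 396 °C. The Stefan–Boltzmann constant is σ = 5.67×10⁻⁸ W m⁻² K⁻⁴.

Q ≈ 1580 W

A = 4πr² = 4π × (0.065)² = 0.0531 m².
Convert: 774 °C = 1047 K; 396 °C = 669 K.
Q = εσA(T⁴ − T_s⁴). T⁴ − T_s⁴ = (1047)⁴ − (669)⁴ = 1.20×10^12 − 2.00×10^11 = 1.00×10^12 K⁴.
Q = 0.525 × 5.67×10⁻⁸ × 0.0531 × 1.00×10^12 = 1580 W.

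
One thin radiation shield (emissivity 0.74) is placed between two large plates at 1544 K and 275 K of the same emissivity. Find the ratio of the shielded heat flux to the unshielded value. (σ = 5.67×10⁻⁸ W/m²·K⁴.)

With N identical shields there are N+1 = 2 gaps in series, each with the same radiative resistance, so the flux falls to 1/(N+1) of its unshielded value.

ratio ≈ 0.500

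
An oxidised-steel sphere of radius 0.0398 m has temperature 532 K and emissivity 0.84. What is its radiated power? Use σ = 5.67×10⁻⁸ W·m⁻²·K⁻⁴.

P ≈ 75.9 W

A = 4πr² = 4π × (0.0398)² = 0.0199 m².
P = εσAT⁴ = 0.84 × 5.67×10⁻⁸ × 0.0199 × (532)⁴ = 0.84 × 5.67×10⁻⁸ × 0.0199 × 8.01×10^10.
P = 75.9 W.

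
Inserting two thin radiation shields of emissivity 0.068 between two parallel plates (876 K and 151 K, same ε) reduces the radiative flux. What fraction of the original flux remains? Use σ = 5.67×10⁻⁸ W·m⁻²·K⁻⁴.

With N identical shields there are N+1 = 3 gaps in series, each with the same radiative resistance, so the flux falls to 1/(N+1) of its unshielded value.

ratio ≈ 0.333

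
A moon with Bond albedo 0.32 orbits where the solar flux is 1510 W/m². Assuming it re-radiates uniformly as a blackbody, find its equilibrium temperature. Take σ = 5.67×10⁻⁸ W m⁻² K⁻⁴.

T ≈ 259 K

Power absorbed = (1−a)S·πR²; power emitted = 4πR²σT⁴. Equating and cancelling πR²:
T = ((1−a)S / 4σ)^(1/4) = (1030 / (4 × 5.67×10⁻⁸))^(1/4) = (4.53×10^9)^(1/4).
T = 259 K.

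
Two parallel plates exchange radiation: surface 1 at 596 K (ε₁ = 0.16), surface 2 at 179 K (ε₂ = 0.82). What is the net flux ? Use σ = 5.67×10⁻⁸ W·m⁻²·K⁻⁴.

For two large parallel gray plates, q = σ(T₁⁴ − T₂⁴) / (1/ε₁ + 1/ε₂ − 1).
1/ε₁ + 1/ε₂ − 1 = 1/0.16 + 1/0.82 − 1 = 6.470.
T₁⁴ − T₂⁴ = 1.26×10^11 − 1.03×10^9 = 1.25×10^11 K⁴.
q = 5.67×10⁻⁸ × 1.25×10^11 / 6.470 = 1100 W/m².

q ≈ 1100 W/m²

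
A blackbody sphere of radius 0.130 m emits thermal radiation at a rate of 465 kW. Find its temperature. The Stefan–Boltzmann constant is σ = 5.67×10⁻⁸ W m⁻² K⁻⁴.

T ≈ 2490 K

A = 4πr² = 4π × (0.130)² = 0.212 m².
From P = σAT⁴, T = (P / σA)^(1/4) = (4.65×10^5 / (5.67×10⁻⁸ × 0.212))^(1/4).
T = (3.86×10^13)^(1/4) = 2490 K.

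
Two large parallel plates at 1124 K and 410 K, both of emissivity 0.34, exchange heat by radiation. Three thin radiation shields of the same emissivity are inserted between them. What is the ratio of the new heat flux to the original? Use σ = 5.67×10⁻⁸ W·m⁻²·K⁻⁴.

ratio ≈ 0.250

With N identical shields there are N+1 = 4 gaps in series, each with the same radiative resistance, so the flux falls to 1/(N+1) of its unshielded value.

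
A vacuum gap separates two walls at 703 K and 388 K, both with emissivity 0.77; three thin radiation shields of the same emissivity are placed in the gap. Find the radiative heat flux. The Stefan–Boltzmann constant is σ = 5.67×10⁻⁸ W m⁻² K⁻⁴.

q ≈ 1970 W/m²

Each of the 4 gaps contributes resistance (2/ε − 1) = 2/0.77 − 1 = 1.597; total = 6.390.
q = σ(T₁⁴ − T₂⁴) / 6.390 = 5.67×10⁻⁸ × 2.22×10^11 / 6.390 = 1970 W/m².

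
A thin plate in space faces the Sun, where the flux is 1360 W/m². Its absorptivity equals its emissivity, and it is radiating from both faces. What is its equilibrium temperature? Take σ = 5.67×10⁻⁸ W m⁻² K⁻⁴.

T ≈ 331 K

Absorbed flux αS = emitted flux 2εσT⁴ per unit area; with α = ε this gives T = (S/2σ)^(1/4).
T = (1360 / (2 × 5.67×10⁻⁸))^(1/4) = (1.20×10^10)^(1/4).
T = 331 K.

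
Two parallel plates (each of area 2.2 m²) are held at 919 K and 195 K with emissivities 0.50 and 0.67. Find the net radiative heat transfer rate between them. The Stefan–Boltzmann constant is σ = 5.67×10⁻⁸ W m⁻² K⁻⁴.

Q ≈ 35600 W

For two large parallel gray plates, q = σ(T₁⁴ − T₂⁴) / (1/ε₁ + 1/ε₂ − 1).
1/ε₁ + 1/ε₂ − 1 = 1/0.50 + 1/0.67 − 1 = 2.493.
T₁⁴ − T₂⁴ = 7.13×10^11 − 1.45×10^9 = 7.12×10^11 K⁴.
q = 5.67×10⁻⁸ × 7.12×10^11 / 2.493 = 16200 W/m².
Q = q·A = 16200 × 2.2 = 35600 W.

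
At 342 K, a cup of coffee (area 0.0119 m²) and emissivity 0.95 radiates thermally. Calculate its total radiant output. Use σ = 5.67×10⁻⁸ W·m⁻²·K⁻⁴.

P ≈ 8.77 W

Stefan–Boltzmann: P = εσAT⁴ = 0.95 × 5.67×10⁻⁸ × 0.0119 × (342)⁴ = 0.95 × 5.67×10⁻⁸ × 0.0119 × 1.37×10^10.
P = 8.77 W.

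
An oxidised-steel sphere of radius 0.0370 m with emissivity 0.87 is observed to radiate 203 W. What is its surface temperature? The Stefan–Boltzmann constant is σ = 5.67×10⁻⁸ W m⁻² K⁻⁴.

A = 4πr² = 4π × (0.0370)² = 0.0172 m².
From P = εσAT⁴, T = (P / εσA)^(1/4) = (203 / (0.87 × 5.67×10⁻⁸ × 0.0172))^(1/4).
T = (2.39×10^11)^(1/4) = 699 K.

T ≈ 699 K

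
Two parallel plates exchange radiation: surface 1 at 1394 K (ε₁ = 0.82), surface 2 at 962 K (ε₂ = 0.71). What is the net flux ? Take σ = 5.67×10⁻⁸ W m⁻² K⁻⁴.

For two large parallel gray plates, q = σ(T₁⁴ − T₂⁴) / (1/ε₁ + 1/ε₂ − 1).
1/ε₁ + 1/ε₂ − 1 = 1/0.82 + 1/0.71 − 1 = 1.628.
T₁⁴ − T₂⁴ = 3.78×10^12 − 8.56×10^11 = 2.92×10^12 K⁴.
q = 5.67×10⁻⁸ × 2.92×10^12 / 1.628 = 1.02×10^5 W/m².

q ≈ 1.02×10^5 W/m²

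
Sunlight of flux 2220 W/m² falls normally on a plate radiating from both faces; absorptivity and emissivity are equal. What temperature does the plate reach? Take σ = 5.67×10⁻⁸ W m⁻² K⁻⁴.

T ≈ 374 K

Absorbed flux αS = emitted flux 2εσT⁴ per unit area; with α = ε this gives T = (S/2σ)^(1/4).
T = (2220 / (2 × 5.67×10⁻⁸))^(1/4) = (1.96×10^10)^(1/4).
T = 374 K.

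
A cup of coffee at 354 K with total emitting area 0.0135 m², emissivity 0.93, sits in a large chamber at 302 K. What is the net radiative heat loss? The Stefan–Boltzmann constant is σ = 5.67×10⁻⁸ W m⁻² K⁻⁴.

Q ≈ 5.26 W

Q = εσA(T⁴ − T_s⁴). T⁴ − T_s⁴ = (354)⁴ − (302)⁴ = 1.57×10^10 − 8.32×10^9 = 7.39×10^9 K⁴.
Q = 0.93 × 5.67×10⁻⁸ × 0.0135 × 7.39×10^9 = 5.26 W.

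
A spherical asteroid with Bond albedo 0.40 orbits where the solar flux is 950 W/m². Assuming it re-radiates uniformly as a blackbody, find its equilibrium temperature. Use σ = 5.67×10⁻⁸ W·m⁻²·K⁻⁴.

T ≈ 224 K

Power absorbed = (1−a)S·πR²; power emitted = 4πR²σT⁴. Equating and cancelling πR²:
T = ((1−a)S / 4σ)^(1/4) = (570 / (4 × 5.67×10⁻⁸))^(1/4) = (2.51×10^9)^(1/4).
T = 224 K.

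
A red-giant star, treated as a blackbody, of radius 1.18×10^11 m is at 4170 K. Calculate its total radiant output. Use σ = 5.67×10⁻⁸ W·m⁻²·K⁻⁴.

P ≈ 3.00×10^30 W

A = 4πr² = 4π × (1.18×10^11)² = 1.75×10^23 m².
P = σAT⁴ = 5.67×10⁻⁸ × 1.75×10^23 × (4170)⁴ = 5.67×10⁻⁸ × 1.75×10^23 × 3.02×10^14.
P = 3.00×10^30 W.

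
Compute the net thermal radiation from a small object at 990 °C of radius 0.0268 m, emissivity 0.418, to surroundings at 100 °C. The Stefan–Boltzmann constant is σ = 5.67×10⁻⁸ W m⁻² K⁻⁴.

A = 4πr² = 4π × (0.0268)² = 9.03×10^-3 m².
Convert: 990 °C = 1263 K; 100 °C = 373 K.
Q = εσA(T⁴ − T_s⁴). T⁴ − T_s⁴ = (1263)⁴ − (373)⁴ = 2.54×10^12 − 1.94×10^10 = 2.53×10^12 K⁴.
Q = 0.418 × 5.67×10⁻⁸ × 9.03×10^-3 × 2.53×10^12 = 540 W.

Q ≈ 540 W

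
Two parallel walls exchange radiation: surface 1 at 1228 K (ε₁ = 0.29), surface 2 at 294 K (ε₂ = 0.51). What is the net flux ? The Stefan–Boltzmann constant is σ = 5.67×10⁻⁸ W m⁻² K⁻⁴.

q ≈ 29100 W/m²

For two large parallel gray plates, q = σ(T₁⁴ − T₂⁴) / (1/ε₁ + 1/ε₂ − 1).
1/ε₁ + 1/ε₂ − 1 = 1/0.29 + 1/0.51 − 1 = 4.409.
T₁⁴ − T₂⁴ = 2.27×10^12 − 7.47×10^9 = 2.27×10^12 K⁴.
q = 5.67×10⁻⁸ × 2.27×10^12 / 4.409 = 29100 W/m².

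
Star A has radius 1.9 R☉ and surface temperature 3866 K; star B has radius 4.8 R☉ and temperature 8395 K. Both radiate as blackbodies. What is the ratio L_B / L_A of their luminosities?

L = 4πR²σT⁴ ∝ R²T⁴, so L_B/L_A = (4.8/1.9)² × (8395/3866)⁴ = 6.38 × 22.2 = 142.

L_B/L_A ≈ 142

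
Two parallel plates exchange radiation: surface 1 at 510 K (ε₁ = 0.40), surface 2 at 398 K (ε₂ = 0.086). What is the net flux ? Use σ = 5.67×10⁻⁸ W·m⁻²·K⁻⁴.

For two large parallel gray plates, q = σ(T₁⁴ − T₂⁴) / (1/ε₁ + 1/ε₂ − 1).
1/ε₁ + 1/ε₂ − 1 = 1/0.40 + 1/0.086 − 1 = 13.13.
T₁⁴ − T₂⁴ = 6.77×10^10 − 2.51×10^10 = 4.26×10^10 K⁴.
q = 5.67×10⁻⁸ × 4.26×10^10 / 13.13 = 184 W/m².

q ≈ 184 W/m²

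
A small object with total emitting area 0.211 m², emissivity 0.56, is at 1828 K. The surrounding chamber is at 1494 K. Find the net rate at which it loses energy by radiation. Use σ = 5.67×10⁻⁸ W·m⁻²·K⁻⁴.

Q ≈ 41400 W

Q = εσA(T⁴ − T_s⁴). T⁴ − T_s⁴ = (1828)⁴ − (1494)⁴ = 1.12×10^13 − 4.98×10^12 = 6.18×10^12 K⁴.
Q = 0.56 × 5.67×10⁻⁸ × 0.211 × 6.18×10^12 = 41400 W.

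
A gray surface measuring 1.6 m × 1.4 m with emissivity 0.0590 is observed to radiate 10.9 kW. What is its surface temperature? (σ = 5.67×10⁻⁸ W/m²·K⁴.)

T ≈ 1100 K

A = 1.6 × 1.4 = 2.24 m².
From P = εσAT⁴, T = (P / εσA)^(1/4) = (10900 / (0.0590 × 5.67×10⁻⁸ × 2.24))^(1/4).
T = (1.45×10^12)^(1/4) = 1100 K.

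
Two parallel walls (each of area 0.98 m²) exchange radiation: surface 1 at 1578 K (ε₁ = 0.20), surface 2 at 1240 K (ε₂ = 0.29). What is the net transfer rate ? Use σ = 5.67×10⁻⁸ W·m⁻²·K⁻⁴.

For two large parallel gray plates, q = σ(T₁⁴ − T₂⁴) / (1/ε₁ + 1/ε₂ − 1).
1/ε₁ + 1/ε₂ − 1 = 1/0.20 + 1/0.29 − 1 = 7.448.
T₁⁴ − T₂⁴ = 6.20×10^12 − 2.36×10^12 = 3.84×10^12 K⁴.
q = 5.67×10⁻⁸ × 3.84×10^12 / 7.448 = 29200 W/m².
Q = q·A = 29200 × 0.98 = 28600 W.

Q ≈ 28600 W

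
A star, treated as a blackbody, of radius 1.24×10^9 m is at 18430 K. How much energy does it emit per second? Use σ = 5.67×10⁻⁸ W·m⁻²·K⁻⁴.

P ≈ 1.26×10^29 W

A = 4πr² = 4π × (1.24×10^9)² = 1.93×10^19 m².
P = σAT⁴ = 5.67×10⁻⁸ × 1.93×10^19 × (18430)⁴ = 5.67×10⁻⁸ × 1.93×10^19 × 1.15×10^17.
P = 1.26×10^29 W.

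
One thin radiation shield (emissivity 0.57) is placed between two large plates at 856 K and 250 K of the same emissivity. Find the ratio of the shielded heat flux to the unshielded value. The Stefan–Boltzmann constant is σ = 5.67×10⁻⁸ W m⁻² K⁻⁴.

With N identical shields there are N+1 = 2 gaps in series, each with the same radiative resistance, so the flux falls to 1/(N+1) of its unshielded value.

ratio ≈ 0.500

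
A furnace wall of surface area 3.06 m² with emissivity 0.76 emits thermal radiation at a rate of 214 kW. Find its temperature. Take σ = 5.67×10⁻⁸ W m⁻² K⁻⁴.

From P = εσAT⁴, T = (P / εσA)^(1/4) = (2.14×10^5 / (0.76 × 5.67×10⁻⁸ × 3.06))^(1/4).
T = (1.62×10^12)^(1/4) = 1130 K.

T ≈ 1130 K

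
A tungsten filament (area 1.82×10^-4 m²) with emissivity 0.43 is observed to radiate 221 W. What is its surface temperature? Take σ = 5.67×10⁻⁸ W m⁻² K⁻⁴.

T ≈ 2660 K

From P = εσAT⁴, T = (P / εσA)^(1/4) = (221 / (0.43 × 5.67×10⁻⁸ × 1.82×10^-4))^(1/4).
T = (4.98×10^13)^(1/4) = 2660 K.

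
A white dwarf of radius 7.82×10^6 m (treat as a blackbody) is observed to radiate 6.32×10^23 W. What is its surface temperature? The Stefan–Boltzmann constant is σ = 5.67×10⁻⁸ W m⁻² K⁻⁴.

A = 4πr² = 4π × (7.82×10^6)² = 7.68×10^14 m².
From P = σAT⁴, T = (P / σA)^(1/4) = (6.32×10^23 / (5.67×10⁻⁸ × 7.68×10^14))^(1/4).
T = (1.45×10^16)^(1/4) = 11000 K.

T ≈ 11000 K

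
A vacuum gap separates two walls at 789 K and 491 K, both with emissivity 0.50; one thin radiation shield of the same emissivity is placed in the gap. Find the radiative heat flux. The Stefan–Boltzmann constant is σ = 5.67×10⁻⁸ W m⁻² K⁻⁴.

q ≈ 3110 W/m²

Each of the 2 gaps contributes resistance (2/ε − 1) = 2/0.50 − 1 = 3.000; total = 6.000.
q = σ(T₁⁴ − T₂⁴) / 6.000 = 5.67×10⁻⁸ × 3.29×10^11 / 6.000 = 3110 W/m².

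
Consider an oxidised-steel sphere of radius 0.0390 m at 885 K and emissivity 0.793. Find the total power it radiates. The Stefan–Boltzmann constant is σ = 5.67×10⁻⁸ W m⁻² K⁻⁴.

A = 4πr² = 4π × (0.0390)² = 0.0191 m².
Stefan–Boltzmann: P = εσAT⁴ = 0.793 × 5.67×10⁻⁸ × 0.0191 × (885)⁴ = 0.793 × 5.67×10⁻⁸ × 0.0191 × 6.13×10^11.
P = 527 W.

P ≈ 527 W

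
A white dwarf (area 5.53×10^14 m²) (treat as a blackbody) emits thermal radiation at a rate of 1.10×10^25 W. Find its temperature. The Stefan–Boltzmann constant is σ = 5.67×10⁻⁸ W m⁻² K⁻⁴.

T ≈ 24300 K

From P = σAT⁴, T = (P / σA)^(1/4) = (1.10×10^25 / (5.67×10⁻⁸ × 5.53×10^14))^(1/4).
T = (3.51×10^17)^(1/4) = 24300 K.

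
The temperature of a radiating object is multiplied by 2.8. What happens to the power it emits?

P ∝ T⁴, so the power scales as (2.8)⁴ = 61.5.

factor ≈ 61.5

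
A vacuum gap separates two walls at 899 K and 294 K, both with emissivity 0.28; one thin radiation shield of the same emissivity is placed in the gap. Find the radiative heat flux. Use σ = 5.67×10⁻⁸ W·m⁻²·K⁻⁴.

q ≈ 2980 W/m²

Each of the 2 gaps contributes resistance (2/ε − 1) = 2/0.28 − 1 = 6.143; total = 12.29.
q = σ(T₁⁴ − T₂⁴) / 12.29 = 5.67×10⁻⁸ × 6.46×10^11 / 12.29 = 2980 W/m².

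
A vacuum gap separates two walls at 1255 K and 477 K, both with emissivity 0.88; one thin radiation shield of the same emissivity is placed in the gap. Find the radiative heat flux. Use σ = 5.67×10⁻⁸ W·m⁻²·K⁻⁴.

Each of the 2 gaps contributes resistance (2/ε − 1) = 2/0.88 − 1 = 1.273; total = 2.545.
q = σ(T₁⁴ − T₂⁴) / 2.545 = 5.67×10⁻⁸ × 2.43×10^12 / 2.545 = 54100 W/m².

q ≈ 54100 W/m²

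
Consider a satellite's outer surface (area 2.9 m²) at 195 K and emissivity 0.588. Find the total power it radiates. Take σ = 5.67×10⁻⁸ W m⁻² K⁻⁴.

Stefan–Boltzmann: P = εσAT⁴ = 0.588 × 5.67×10⁻⁸ × 2.90 × (195)⁴ = 0.588 × 5.67×10⁻⁸ × 2.90 × 1.45×10^9.
P = 140 W.

P ≈ 140 W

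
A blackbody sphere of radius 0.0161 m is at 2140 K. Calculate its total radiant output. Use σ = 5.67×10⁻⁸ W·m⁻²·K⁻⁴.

A = 4πr² = 4π × (0.0161)² = 3.26×10^-3 m².
P = σAT⁴ = 5.67×10⁻⁸ × 3.26×10^-3 × (2140)⁴ = 5.67×10⁻⁸ × 3.26×10^-3 × 2.10×10^13.
P = 3870 W.

P ≈ 3870 W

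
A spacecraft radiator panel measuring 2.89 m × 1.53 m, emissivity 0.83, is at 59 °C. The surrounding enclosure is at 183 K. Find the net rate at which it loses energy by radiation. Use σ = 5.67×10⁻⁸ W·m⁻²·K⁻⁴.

A = 2.89 × 1.53 = 4.42 m².
Convert: 59 °C = 332 K.
Q = εσA(T⁴ − T_s⁴). T⁴ − T_s⁴ = (332)⁴ − (183)⁴ = 1.21×10^10 − 1.12×10^9 = 1.10×10^10 K⁴.
Q = 0.83 × 5.67×10⁻⁸ × 4.42 × 1.10×10^10 = 2290 W.

Q ≈ 2290 W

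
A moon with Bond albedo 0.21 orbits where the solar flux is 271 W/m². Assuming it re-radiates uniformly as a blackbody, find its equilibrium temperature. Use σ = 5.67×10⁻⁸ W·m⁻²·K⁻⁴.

Power absorbed = (1−a)S·πR²; power emitted = 4πR²σT⁴. Equating and cancelling πR²:
T = ((1−a)S / 4σ)^(1/4) = (214 / (4 × 5.67×10⁻⁸))^(1/4) = (9.44×10^8)^(1/4).
T = 175 K.

T ≈ 175 K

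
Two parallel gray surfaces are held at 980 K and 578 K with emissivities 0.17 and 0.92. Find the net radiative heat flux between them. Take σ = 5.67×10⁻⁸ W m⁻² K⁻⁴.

q ≈ 7700 W/m²

For two large parallel gray plates, q = σ(T₁⁴ − T₂⁴) / (1/ε₁ + 1/ε₂ − 1).
1/ε₁ + 1/ε₂ − 1 = 1/0.17 + 1/0.92 − 1 = 5.969.
T₁⁴ − T₂⁴ = 9.22×10^11 − 1.12×10^11 = 8.11×10^11 K⁴.
q = 5.67×10⁻⁸ × 8.11×10^11 / 5.969 = 7700 W/m².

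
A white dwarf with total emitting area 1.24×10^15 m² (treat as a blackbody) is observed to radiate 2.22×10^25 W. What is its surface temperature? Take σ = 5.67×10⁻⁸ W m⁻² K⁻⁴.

From P = σAT⁴, T = (P / σA)^(1/4) = (2.22×10^25 / (5.67×10⁻⁸ × 1.24×10^15))^(1/4).
T = (3.16×10^17)^(1/4) = 23700 K.

T ≈ 23700 K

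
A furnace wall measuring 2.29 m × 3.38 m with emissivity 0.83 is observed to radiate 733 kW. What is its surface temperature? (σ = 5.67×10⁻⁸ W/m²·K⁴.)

T ≈ 1190 K

A = 2.29 × 3.38 = 7.74 m².
From P = εσAT⁴, T = (P / εσA)^(1/4) = (7.33×10^5 / (0.83 × 5.67×10⁻⁸ × 7.74))^(1/4).
T = (2.01×10^12)^(1/4) = 1190 K.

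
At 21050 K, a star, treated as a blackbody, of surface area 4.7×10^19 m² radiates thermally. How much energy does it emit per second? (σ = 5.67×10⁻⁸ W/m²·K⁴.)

P ≈ 5.23×10^29 W

P = σAT⁴ = 5.67×10⁻⁸ × 4.70×10^19 × (21050)⁴ = 5.67×10⁻⁸ × 4.70×10^19 × 1.96×10^17.
P = 5.23×10^29 W.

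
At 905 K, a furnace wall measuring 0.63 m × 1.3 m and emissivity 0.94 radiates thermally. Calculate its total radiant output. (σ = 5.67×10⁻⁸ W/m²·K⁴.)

A = 0.63 × 1.3 = 0.819 m².
Stefan–Boltzmann: P = εσAT⁴ = 0.94 × 5.67×10⁻⁸ × 0.819 × (905)⁴ = 0.94 × 5.67×10⁻⁸ × 0.819 × 6.71×10^11.
P = 29300 W.

P ≈ 29300 W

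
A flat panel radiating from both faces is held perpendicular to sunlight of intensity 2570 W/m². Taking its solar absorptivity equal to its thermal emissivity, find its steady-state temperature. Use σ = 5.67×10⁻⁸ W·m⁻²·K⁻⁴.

T ≈ 388 K

Absorbed flux αS = emitted flux 2εσT⁴ per unit area; with α = ε this gives T = (S/2σ)^(1/4).
T = (2570 / (2 × 5.67×10⁻⁸))^(1/4) = (2.27×10^10)^(1/4).
T = 388 K.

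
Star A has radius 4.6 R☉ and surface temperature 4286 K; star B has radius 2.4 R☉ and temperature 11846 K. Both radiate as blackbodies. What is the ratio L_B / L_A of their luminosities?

L_B/L_A ≈ 15.9

L = 4πR²σT⁴ ∝ R²T⁴, so L_B/L_A = (2.4/4.6)² × (11846/4286)⁴ = 0.272 × 58.4 = 15.9.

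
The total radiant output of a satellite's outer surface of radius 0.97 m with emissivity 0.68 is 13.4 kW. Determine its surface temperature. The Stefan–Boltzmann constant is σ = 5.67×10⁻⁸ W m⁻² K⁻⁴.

T ≈ 414 K

A = 4πr² = 4π × (0.97)² = 11.8 m².
From P = εσAT⁴, T = (P / εσA)^(1/4) = (13400 / (0.68 × 5.67×10⁻⁸ × 11.8))^(1/4).
T = (2.94×10^10)^(1/4) = 414 K.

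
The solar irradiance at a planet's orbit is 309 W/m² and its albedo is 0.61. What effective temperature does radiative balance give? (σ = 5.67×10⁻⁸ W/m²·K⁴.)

T ≈ 152 K

Power absorbed = (1−a)S·πR²; power emitted = 4πR²σT⁴. Equating and cancelling πR²:
T = ((1−a)S / 4σ)^(1/4) = (121 / (4 × 5.67×10⁻⁸))^(1/4) = (5.31×10^8)^(1/4).
T = 152 K.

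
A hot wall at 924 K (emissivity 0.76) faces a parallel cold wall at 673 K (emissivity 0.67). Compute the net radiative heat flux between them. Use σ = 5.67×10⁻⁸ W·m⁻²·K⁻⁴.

q ≈ 16400 W/m²

For two large parallel gray plates, q = σ(T₁⁴ − T₂⁴) / (1/ε₁ + 1/ε₂ − 1).
1/ε₁ + 1/ε₂ − 1 = 1/0.76 + 1/0.67 − 1 = 1.808.
T₁⁴ − T₂⁴ = 7.29×10^11 − 2.05×10^11 = 5.24×10^11 K⁴.
q = 5.67×10⁻⁸ × 5.24×10^11 / 1.808 = 16400 W/m².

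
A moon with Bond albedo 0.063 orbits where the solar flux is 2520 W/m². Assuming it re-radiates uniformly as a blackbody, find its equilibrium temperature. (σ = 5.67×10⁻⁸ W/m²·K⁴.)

Power absorbed = (1−a)S·πR²; power emitted = 4πR²σT⁴. Equating and cancelling πR²:
T = ((1−a)S / 4σ)^(1/4) = (2360 / (4 × 5.67×10⁻⁸))^(1/4) = (1.04×10^10)^(1/4).
T = 319 K.

T ≈ 319 K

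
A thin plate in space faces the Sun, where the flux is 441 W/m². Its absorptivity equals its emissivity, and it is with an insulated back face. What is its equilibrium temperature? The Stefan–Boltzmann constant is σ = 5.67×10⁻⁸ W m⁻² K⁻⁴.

T ≈ 297 K

Absorbed flux αS = emitted flux εσT⁴ (one radiating face); with α = ε, T = (S/σ)^(1/4).
T = (441 / 5.67×10⁻⁸)^(1/4) = (7.78×10^9)^(1/4).
T = 297 K.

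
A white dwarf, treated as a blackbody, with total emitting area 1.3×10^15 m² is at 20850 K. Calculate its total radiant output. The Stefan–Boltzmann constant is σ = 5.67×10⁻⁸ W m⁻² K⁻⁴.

P ≈ 1.39×10^25 W

P = σAT⁴ = 5.67×10⁻⁸ × 1.30×10^15 × (20850)⁴ = 5.67×10⁻⁸ × 1.30×10^15 × 1.89×10^17.
P = 1.39×10^25 W.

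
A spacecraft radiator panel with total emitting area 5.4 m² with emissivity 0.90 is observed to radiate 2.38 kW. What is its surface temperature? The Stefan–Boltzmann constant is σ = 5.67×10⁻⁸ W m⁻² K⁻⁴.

T ≈ 305 K

From P = εσAT⁴, T = (P / εσA)^(1/4) = (2380 / (0.90 × 5.67×10⁻⁸ × 5.40))^(1/4).
T = (8.64×10^9)^(1/4) = 305 K.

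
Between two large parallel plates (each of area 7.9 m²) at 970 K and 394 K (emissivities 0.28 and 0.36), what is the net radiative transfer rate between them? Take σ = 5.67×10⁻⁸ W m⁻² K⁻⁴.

Q ≈ 72100 W

For two large parallel gray plates, q = σ(T₁⁴ − T₂⁴) / (1/ε₁ + 1/ε₂ − 1).
1/ε₁ + 1/ε₂ − 1 = 1/0.28 + 1/0.36 − 1 = 5.349.
T₁⁴ − T₂⁴ = 8.85×10^11 − 2.41×10^10 = 8.61×10^11 K⁴.
q = 5.67×10⁻⁸ × 8.61×10^11 / 5.349 = 9130 W/m².
Q = q·A = 9130 × 7.9 = 72100 W.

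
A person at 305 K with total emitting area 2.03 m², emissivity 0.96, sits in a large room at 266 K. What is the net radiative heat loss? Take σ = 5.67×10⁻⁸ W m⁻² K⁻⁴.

Q ≈ 403 W

Q = εσA(T⁴ − T_s⁴). T⁴ − T_s⁴ = (305)⁴ − (266)⁴ = 8.65×10^9 − 5.01×10^9 = 3.65×10^9 K⁴.
Q = 0.96 × 5.67×10⁻⁸ × 2.03 × 3.65×10^9 = 403 W.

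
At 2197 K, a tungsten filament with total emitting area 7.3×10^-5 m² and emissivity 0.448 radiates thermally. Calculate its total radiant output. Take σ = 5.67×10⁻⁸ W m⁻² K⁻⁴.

P ≈ 43.2 W

Stefan–Boltzmann: P = εσAT⁴ = 0.448 × 5.67×10⁻⁸ × 7.30×10^-5 × (2197)⁴ = 0.448 × 5.67×10⁻⁸ × 7.30×10^-5 × 2.33×10^13.
P = 43.2 W.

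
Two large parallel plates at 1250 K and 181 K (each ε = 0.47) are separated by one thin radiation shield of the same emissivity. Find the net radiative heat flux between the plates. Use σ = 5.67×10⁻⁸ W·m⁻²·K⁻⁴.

Each of the 2 gaps contributes resistance (2/ε − 1) = 2/0.47 − 1 = 3.255; total = 6.511.
q = σ(T₁⁴ − T₂⁴) / 6.511 = 5.67×10⁻⁸ × 2.44×10^12 / 6.511 = 21300 W/m².

q ≈ 21300 W/m²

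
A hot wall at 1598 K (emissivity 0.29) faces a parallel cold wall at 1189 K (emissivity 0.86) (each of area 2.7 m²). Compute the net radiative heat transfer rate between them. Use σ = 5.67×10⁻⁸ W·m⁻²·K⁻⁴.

For two large parallel gray plates, q = σ(T₁⁴ − T₂⁴) / (1/ε₁ + 1/ε₂ − 1).
1/ε₁ + 1/ε₂ − 1 = 1/0.29 + 1/0.86 − 1 = 3.611.
T₁⁴ − T₂⁴ = 6.52×10^12 − 2.00×10^12 = 4.52×10^12 K⁴.
q = 5.67×10⁻⁸ × 4.52×10^12 / 3.611 = 71000 W/m².
Q = q·A = 71000 × 2.7 = 1.92×10^5 W.

Q ≈ 1.92×10^5 W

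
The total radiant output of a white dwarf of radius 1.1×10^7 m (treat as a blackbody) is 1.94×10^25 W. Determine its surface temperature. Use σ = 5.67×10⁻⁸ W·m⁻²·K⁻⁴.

A = 4πr² = 4π × (1.1×10^7)² = 1.52×10^15 m².
From P = σAT⁴, T = (P / σA)^(1/4) = (1.94×10^25 / (5.67×10⁻⁸ × 1.52×10^15))^(1/4).
T = (2.25×10^17)^(1/4) = 21800 K.

T ≈ 21800 K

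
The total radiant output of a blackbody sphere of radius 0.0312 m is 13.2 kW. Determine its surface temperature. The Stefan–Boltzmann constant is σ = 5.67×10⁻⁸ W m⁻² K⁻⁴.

A = 4πr² = 4π × (0.0312)² = 0.0122 m².
From P = σAT⁴, T = (P / σA)^(1/4) = (13200 / (5.67×10⁻⁸ × 0.0122))^(1/4).
T = (1.90×10^13)^(1/4) = 2090 K.

T ≈ 2090 K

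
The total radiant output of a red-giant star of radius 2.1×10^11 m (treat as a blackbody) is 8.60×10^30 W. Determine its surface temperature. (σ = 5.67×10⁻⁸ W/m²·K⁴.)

T ≈ 4070 K

A = 4πr² = 4π × (2.1×10^11)² = 5.54×10^23 m².
From P = σAT⁴, T = (P / σA)^(1/4) = (8.60×10^30 / (5.67×10⁻⁸ × 5.54×10^23))^(1/4).
T = (2.74×10^14)^(1/4) = 4070 K.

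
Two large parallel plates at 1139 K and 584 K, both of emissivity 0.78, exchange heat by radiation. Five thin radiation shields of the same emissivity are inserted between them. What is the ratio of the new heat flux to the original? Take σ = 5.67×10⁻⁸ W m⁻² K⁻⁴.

ratio ≈ 0.167

With N identical shields there are N+1 = 6 gaps in series, each with the same radiative resistance, so the flux falls to 1/(N+1) of its unshielded value.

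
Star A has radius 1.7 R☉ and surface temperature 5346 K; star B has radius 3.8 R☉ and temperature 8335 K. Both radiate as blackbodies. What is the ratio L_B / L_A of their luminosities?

L = 4πR²σT⁴ ∝ R²T⁴, so L_B/L_A = (3.8/1.7)² × (8335/5346)⁴ = 5.00 × 5.91 = 29.5.

L_B/L_A ≈ 29.5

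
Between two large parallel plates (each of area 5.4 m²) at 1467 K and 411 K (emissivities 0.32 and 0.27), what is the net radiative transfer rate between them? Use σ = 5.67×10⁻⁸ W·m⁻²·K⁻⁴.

For two large parallel gray plates, q = σ(T₁⁴ − T₂⁴) / (1/ε₁ + 1/ε₂ − 1).
1/ε₁ + 1/ε₂ − 1 = 1/0.32 + 1/0.27 − 1 = 5.829.
T₁⁴ − T₂⁴ = 4.63×10^12 − 2.85×10^10 = 4.60×10^12 K⁴.
q = 5.67×10⁻⁸ × 4.60×10^12 / 5.829 = 44800 W/m².
Q = q·A = 44800 × 5.4 = 2.42×10^5 W.

Q ≈ 2.42×10^5 W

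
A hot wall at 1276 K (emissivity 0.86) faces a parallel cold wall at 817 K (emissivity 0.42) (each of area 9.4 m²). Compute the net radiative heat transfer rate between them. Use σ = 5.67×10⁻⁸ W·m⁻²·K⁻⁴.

For two large parallel gray plates, q = σ(T₁⁴ − T₂⁴) / (1/ε₁ + 1/ε₂ − 1).
1/ε₁ + 1/ε₂ − 1 = 1/0.86 + 1/0.42 − 1 = 2.544.
T₁⁴ − T₂⁴ = 2.65×10^12 − 4.46×10^11 = 2.21×10^12 K⁴.
q = 5.67×10⁻⁸ × 2.21×10^12 / 2.544 = 49200 W/m².
Q = q·A = 49200 × 9.4 = 4.62×10^5 W.

Q ≈ 4.62×10^5 W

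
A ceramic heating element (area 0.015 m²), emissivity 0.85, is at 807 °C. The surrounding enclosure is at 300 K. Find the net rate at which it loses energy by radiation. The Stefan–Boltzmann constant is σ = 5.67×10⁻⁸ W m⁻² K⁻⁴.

Convert: 807 °C = 1080 K.
Q = εσA(T⁴ − T_s⁴). T⁴ − T_s⁴ = (1080)⁴ − (300)⁴ = 1.36×10^12 − 8.10×10^9 = 1.35×10^12 K⁴.
Q = 0.85 × 5.67×10⁻⁸ × 0.0150 × 1.35×10^12 = 978 W.

Q ≈ 978 W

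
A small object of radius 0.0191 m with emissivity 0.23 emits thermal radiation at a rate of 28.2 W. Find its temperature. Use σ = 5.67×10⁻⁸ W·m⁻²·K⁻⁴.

A = 4πr² = 4π × (0.0191)² = 4.58×10^-3 m².
From P = εσAT⁴, T = (P / εσA)^(1/4) = (28.2 / (0.23 × 5.67×10⁻⁸ × 4.58×10^-3))^(1/4).
T = (4.72×10^11)^(1/4) = 829 K.

T ≈ 829 K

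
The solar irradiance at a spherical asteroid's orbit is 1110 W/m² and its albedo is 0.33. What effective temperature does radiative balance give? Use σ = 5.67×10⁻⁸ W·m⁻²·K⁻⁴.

Power absorbed = (1−a)S·πR²; power emitted = 4πR²σT⁴. Equating and cancelling πR²:
T = ((1−a)S / 4σ)^(1/4) = (744 / (4 × 5.67×10⁻⁸))^(1/4) = (3.28×10^9)^(1/4).
T = 239 K.

T ≈ 239 K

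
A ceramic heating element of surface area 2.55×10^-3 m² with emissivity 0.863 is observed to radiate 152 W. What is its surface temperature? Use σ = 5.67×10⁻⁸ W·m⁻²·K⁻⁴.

From P = εσAT⁴, T = (P / εσA)^(1/4) = (152 / (0.863 × 5.67×10⁻⁸ × 2.55×10^-3))^(1/4).
T = (1.22×10^12)^(1/4) = 1050 K.

T ≈ 1050 K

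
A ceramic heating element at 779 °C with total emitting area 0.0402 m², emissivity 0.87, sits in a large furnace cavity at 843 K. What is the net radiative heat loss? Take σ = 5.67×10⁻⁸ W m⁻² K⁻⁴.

Q ≈ 1430 W

Convert: 779 °C = 1052 K.
Q = εσA(T⁴ − T_s⁴). T⁴ − T_s⁴ = (1052)⁴ − (843)⁴ = 1.22×10^12 − 5.05×10^11 = 7.20×10^11 K⁴.
Q = 0.87 × 5.67×10⁻⁸ × 0.0402 × 7.20×10^11 = 1430 W.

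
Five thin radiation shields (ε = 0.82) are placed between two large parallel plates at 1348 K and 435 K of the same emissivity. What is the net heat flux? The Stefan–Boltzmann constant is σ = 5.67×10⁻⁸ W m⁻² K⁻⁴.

q ≈ 21400 W/m²

Each of the 6 gaps contributes resistance (2/ε − 1) = 2/0.82 − 1 = 1.439; total = 8.634.
q = σ(T₁⁴ − T₂⁴) / 8.634 = 5.67×10⁻⁸ × 3.27×10^12 / 8.634 = 21400 W/m².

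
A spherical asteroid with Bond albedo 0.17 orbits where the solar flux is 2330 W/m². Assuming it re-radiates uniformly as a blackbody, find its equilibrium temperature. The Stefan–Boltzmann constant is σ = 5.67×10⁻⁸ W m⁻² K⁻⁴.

Power absorbed = (1−a)S·πR²; power emitted = 4πR²σT⁴. Equating and cancelling πR²:
T = ((1−a)S / 4σ)^(1/4) = (1930 / (4 × 5.67×10⁻⁸))^(1/4) = (8.53×10^9)^(1/4).
T = 304 K.

T ≈ 304 K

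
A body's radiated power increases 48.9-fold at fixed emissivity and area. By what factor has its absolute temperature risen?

factor ≈ 2.64

P ∝ T⁴ ⇒ T ∝ P^(1/4), so T scales by (48.9)^(1/4) = 2.64.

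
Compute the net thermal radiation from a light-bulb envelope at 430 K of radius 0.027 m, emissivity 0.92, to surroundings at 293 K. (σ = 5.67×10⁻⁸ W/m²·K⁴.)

A = 4πr² = 4π × (0.027)² = 9.16×10^-3 m².
Q = εσA(T⁴ − T_s⁴). T⁴ − T_s⁴ = (430)⁴ − (293)⁴ = 3.42×10^10 − 7.37×10^9 = 2.68×10^10 K⁴.
Q = 0.92 × 5.67×10⁻⁸ × 9.16×10^-3 × 2.68×10^10 = 12.8 W.

Q ≈ 12.8 W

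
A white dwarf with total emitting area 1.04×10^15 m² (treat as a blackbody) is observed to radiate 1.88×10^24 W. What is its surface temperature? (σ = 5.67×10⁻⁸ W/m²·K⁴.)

T ≈ 13400 K

From P = σAT⁴, T = (P / σA)^(1/4) = (1.88×10^24 / (5.67×10⁻⁸ × 1.04×10^15))^(1/4).
T = (3.19×10^16)^(1/4) = 13400 K.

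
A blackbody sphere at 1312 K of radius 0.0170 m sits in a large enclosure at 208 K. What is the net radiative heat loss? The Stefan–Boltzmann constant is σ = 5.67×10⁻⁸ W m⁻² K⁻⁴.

Q ≈ 610 W

A = 4πr² = 4π × (0.0170)² = 3.63×10^-3 m².
Q = σA(T⁴ − T_s⁴). T⁴ − T_s⁴ = (1312)⁴ − (208)⁴ = 2.96×10^12 − 1.87×10^9 = 2.96×10^12 K⁴.
Q = 5.67×10⁻⁸ × 3.63×10^-3 × 2.96×10^12 = 610 W.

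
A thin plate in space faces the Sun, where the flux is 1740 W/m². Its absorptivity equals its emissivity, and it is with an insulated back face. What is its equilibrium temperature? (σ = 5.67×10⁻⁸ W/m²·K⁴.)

T ≈ 419 K

Absorbed flux αS = emitted flux εσT⁴ (one radiating face); with α = ε, T = (S/σ)^(1/4).
T = (1740 / 5.67×10⁻⁸)^(1/4) = (3.07×10^10)^(1/4).
T = 419 K.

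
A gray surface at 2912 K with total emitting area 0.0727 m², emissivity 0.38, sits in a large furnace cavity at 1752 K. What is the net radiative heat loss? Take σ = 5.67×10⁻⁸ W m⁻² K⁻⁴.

Q = εσA(T⁴ − T_s⁴). T⁴ − T_s⁴ = (2912)⁴ − (1752)⁴ = 7.19×10^13 − 9.42×10^12 = 6.25×10^13 K⁴.
Q = 0.38 × 5.67×10⁻⁸ × 0.0727 × 6.25×10^13 = 97900 W.

Q ≈ 97900 W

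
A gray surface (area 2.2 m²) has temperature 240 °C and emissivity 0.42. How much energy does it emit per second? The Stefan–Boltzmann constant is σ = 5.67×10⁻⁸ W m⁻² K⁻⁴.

P ≈ 3630 W

240 °C = 513 K.
P = εσAT⁴ = 0.42 × 5.67×10⁻⁸ × 2.20 × (513)⁴ = 0.42 × 5.67×10⁻⁸ × 2.20 × 6.93×10^10.
P = 3630 W.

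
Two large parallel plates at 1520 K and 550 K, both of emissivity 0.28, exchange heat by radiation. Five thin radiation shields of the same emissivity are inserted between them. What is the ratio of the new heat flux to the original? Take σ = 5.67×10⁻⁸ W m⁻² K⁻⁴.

ratio ≈ 0.167

With N identical shields there are N+1 = 6 gaps in series, each with the same radiative resistance, so the flux falls to 1/(N+1) of its unshielded value.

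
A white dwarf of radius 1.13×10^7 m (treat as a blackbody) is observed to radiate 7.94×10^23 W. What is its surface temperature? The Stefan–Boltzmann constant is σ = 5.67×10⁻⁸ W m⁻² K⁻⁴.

T ≈ 9670 K

A = 4πr² = 4π × (1.13×10^7)² = 1.60×10^15 m².
From P = σAT⁴, T = (P / σA)^(1/4) = (7.94×10^23 / (5.67×10⁻⁸ × 1.60×10^15))^(1/4).
T = (8.73×10^15)^(1/4) = 9670 K.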